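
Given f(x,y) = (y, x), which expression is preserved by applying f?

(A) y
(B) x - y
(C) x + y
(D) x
C

For f(x,y) = (y, x):
After applying f: x' = y, y' = x. So x' + y' = y + x = x + y.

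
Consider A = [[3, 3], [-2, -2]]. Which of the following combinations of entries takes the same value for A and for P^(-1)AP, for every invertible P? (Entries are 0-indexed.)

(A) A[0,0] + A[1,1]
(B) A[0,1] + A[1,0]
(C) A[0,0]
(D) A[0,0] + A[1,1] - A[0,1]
A

A[0,0] + A[1,1] is the trace of A. By the cyclic property of the trace, tr(P^(-1)AP) = tr(APP^(-1)) = tr(A), so it is the same for every matrix similar to A.

The other combinations are not similarity invariants. For example, take P = [[2, 1], [1, 1]] (det P = 1), so P^(-1) = [[1, -1], [-1, 2]] and
B = P^(-1)AP = [[15, 10], [-21, -14]].
Evaluating each option on A and on B:
(A) A[0,0] + A[1,1]: 1 for A, 1 for B -> unchanged
(B) A[0,1] + A[1,0]: 1 for A, -11 for B -> changes
(C) A[0,0]: 3 for A, 15 for B -> changes
(D) A[0,0] + A[1,1] - A[0,1]: -2 for A, -9 for B -> changes

Only (A) A[0,0] + A[1,1] = 1 survives (and it does so for every P, not just this one), so it is the invariant.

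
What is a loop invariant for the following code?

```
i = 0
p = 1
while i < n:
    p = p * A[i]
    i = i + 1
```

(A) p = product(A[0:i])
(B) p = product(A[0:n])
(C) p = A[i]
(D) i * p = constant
A

A loop invariant must hold before the first iteration and be re-established by every execution of the body.

(A) p = product(A[0:i]): Initially i = 0 and p = 1 = product of the empty slice A[0:0]. If p = product(A[0:i]) holds at the top of an iteration, the body sets p to product(A[0:i]) * A[i] = product(A[0:i+1]) and then i to i+1, so the property is restored. At exit i = n, giving p = product(A[0:n]).

The other options fail:
(B) p = product(A[0:n]): false before the loop (p = 1, not the full product) -- it only becomes true at exit.
(C) p = A[i]: after the first iteration p = A[0] but i = 1; in general p is a product of several elements, not a single one.
(D) i * p = constant: initially i * p = 0, but after one iteration it is 1 * A[0], which is nonzero in general.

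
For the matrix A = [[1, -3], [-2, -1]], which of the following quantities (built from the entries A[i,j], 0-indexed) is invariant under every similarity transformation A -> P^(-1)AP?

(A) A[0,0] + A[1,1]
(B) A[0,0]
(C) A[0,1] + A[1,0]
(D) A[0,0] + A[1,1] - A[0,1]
A

A[0,0] + A[1,1] is the trace of A. By the cyclic property of the trace, tr(P^(-1)AP) = tr(APP^(-1)) = tr(A), so it is the same for every matrix similar to A.

The other combinations are not similarity invariants. For example, take P = [[1, 1], [1, 2]] (det P = 1), so P^(-1) = [[2, -1], [-1, 1]] and
B = P^(-1)AP = [[-1, -6], [-1, 1]].
Evaluating each option on A and on B:
(A) A[0,0] + A[1,1]: 0 for A, 0 for B -> unchanged
(B) A[0,0]: 1 for A, -1 for B -> changes
(C) A[0,1] + A[1,0]: -5 for A, -7 for B -> changes
(D) A[0,0] + A[1,1] - A[0,1]: 3 for A, 6 for B -> changes

Only (A) A[0,0] + A[1,1] = 0 survives (and it does so for every P, not just this one), so it is the invariant.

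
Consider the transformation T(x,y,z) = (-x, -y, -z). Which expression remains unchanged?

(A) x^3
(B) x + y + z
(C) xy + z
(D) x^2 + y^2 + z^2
D

Apply T(x,y,z) = (-x, -y, -z) to each option, i.e. replace (x, y, z) by the transformed coordinates.
Substitute the transformed coordinates into each option and compare with the original:
(A) x^3  ->  (-x)^3 = -x^3   [differs from x^3: not invariant]
(B) x + y + z  ->  (-x) + (-y) + (-z) = -x - y - z   [differs from x + y + z: not invariant]
(C) xy + z  ->  (-x)(-y) + (-z) = xy - z   [differs from xy + z: not invariant]
(D) x^2 + y^2 + z^2  ->  (-x)^2 + (-y)^2 + (-z)^2 = x^2 + y^2 + z^2   [equals x^2 + y^2 + z^2: invariant]

Only option (D), x^2 + y^2 + z^2, is unchanged by the transformation.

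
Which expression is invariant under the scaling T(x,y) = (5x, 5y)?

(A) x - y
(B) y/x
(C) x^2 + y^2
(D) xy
B

Under the uniform scaling T(x,y) = (5x, 5y):
Substitute the transformed coordinates into each option and compare with the original:
(A) x - y  ->  (5x) - (5y) = 5x - 5y   [differs from x - y: not invariant]
(B) y/x  ->  (5y)/(5x) = y/x   [equals y/x: invariant]
(C) x^2 + y^2  ->  (5x)^2 + (5y)^2 = 25x^2 + 25y^2   [differs from x^2 + y^2: not invariant]
(D) xy  ->  (5x)(5y) = 25xy   [differs from xy: not invariant]

Only option (B), y/x, is unchanged by the transformation.
The common factor 5 cancels in a ratio of coordinates, while sums, products and sums of squares pick up factors of 5 or 25.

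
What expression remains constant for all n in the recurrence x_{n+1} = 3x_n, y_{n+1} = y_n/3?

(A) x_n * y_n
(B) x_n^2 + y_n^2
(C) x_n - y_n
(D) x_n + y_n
A

For the recurrence x_{n+1} = 3x_n, y_{n+1} = y_n/3:

x_{n+1} * y_{n+1} = (3x_n) * (y_n/3) = x_n * y_n
The product is conserved.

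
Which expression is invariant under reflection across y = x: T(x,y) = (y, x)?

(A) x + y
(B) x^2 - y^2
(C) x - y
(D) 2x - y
A

The map is reflection across y = x: T(x,y) = (y, x).
Substitute the transformed coordinates into each option and compare with the original:
(A) x + y  ->  (y) + (x) = x + y   [equals x + y: invariant]
(B) x^2 - y^2  ->  (y)^2 - (x)^2 = -x^2 + y^2   [differs from x^2 - y^2: not invariant]
(C) x - y  ->  (y) - (x) = -x + y   [differs from x - y: not invariant]
(D) 2x - y  ->  2(y) - (x) = -x + 2y   [differs from 2x - y: not invariant]

Only option (A), x + y, is unchanged by the transformation.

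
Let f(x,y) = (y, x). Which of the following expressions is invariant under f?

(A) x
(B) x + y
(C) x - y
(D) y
B

For f(x,y) = (y, x):
After applying f: x' = y, y' = x. So x' + y' = y + x = x + y.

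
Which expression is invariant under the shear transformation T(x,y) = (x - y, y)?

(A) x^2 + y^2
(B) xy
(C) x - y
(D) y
D

Under the shear T(x,y) = (x - y, y):
Substitute the transformed coordinates into each option and compare with the original:
(A) x^2 + y^2  ->  (x - y)^2 + (y)^2 = x^2 - 2xy + 2y^2   [differs from x^2 + y^2: not invariant]
(B) xy  ->  (x - y)(y) = xy - y^2   [differs from xy: not invariant]
(C) x - y  ->  (x - y) - (y) = x - 2y   [differs from x - y: not invariant]
(D) y  ->  (y) = y   [equals y: invariant]

Only option (D), y, is unchanged by the transformation.
A horizontal shear moves points parallel to the x-axis, so the y-coordinate (and any function of y alone) is unchanged.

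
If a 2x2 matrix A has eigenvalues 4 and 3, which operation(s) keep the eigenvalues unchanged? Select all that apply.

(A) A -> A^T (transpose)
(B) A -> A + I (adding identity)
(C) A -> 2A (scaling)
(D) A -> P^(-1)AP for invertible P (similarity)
A and D

Eigenvalues are preserved by:
1. Similarity transformations: A -> P^(-1)AP (same characteristic polynomial)
2. Transpose: A^T has the same eigenvalues as A

Eigenvalues are NOT preserved by:
- Adding identity: eigenvalues become 4+1, 3+1
- Scaling: eigenvalues become 8, 6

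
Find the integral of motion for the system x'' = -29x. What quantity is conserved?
E = (x')^2 + 29x^2

Multiply the equation by x':
x' * x'' = -29x * x'
The left side is d/dt[(x')^2/2] and the right side is d/dt[-29x^2/2], so
d/dt[(x')^2/2 + 29x^2/2] = 0, i.e. (x')^2/2 + 29x^2/2 = constant.
Multiplying by 2, the integral of motion is E = (x')^2 + 29x^2.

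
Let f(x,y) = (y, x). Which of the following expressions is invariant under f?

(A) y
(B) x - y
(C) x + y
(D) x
C

For f(x,y) = (y, x):
After applying f: x' = y, y' = x. So x' + y' = y + x = x + y.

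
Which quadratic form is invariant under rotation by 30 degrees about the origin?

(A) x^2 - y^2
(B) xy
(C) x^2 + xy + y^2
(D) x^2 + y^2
D

Rotation by 30 degrees sends (x, y) to (sqrt(3)x/2 - y/2, x/2 + sqrt(3)y/2).
Substitute the transformed coordinates into each option and compare with the original:
(A) x^2 - y^2  ->  (sqrt(3)x/2 - y/2)^2 - (x/2 + sqrt(3)y/2)^2 = x^2/2 - sqrt(3)xy - y^2/2   [differs from x^2 - y^2: not invariant]
(B) xy  ->  (sqrt(3)x/2 - y/2)(x/2 + sqrt(3)y/2) = sqrt(3)x^2/4 + xy/2 - sqrt(3)y^2/4   [differs from xy: not invariant]
(C) x^2 + xy + y^2  ->  (sqrt(3)x/2 - y/2)^2 + (sqrt(3)x/2 - y/2)(x/2 + sqrt(3)y/2) + (x/2 + sqrt(3)y/2)^2 = sqrt(3)x^2/4 + x^2 + xy/2 - sqrt(3)y^2/4 + y^2   [differs from x^2 + xy + y^2: not invariant]
(D) x^2 + y^2  ->  (sqrt(3)x/2 - y/2)^2 + (x/2 + sqrt(3)y/2)^2 = x^2 + y^2   [equals x^2 + y^2: invariant]

Only option (D), x^2 + y^2, is unchanged by the transformation.
x^2 + y^2 is the squared distance from the origin, which rotations preserve.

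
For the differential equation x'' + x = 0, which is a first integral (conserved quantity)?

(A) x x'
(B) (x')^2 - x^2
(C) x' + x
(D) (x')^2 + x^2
D

A first integral I satisfies dI/dt = 0 along every solution. Differentiate each option and use the equation of motion:
(A) d/dt[x x'] = (x')^2 + x x'' = (x')^2 - x^2, not identically 0
(B) d/dt[(x')^2 - x^2] = 2x'x'' - 2x x' = -4x x', not identically 0
(C) d/dt[x' + x] = x'' + x' = -x + x', not identically 0
(D) d/dt[(x')^2 + x^2] = 2x'x'' + 2x x' = 2x'(-x) + 2x x' = 0

Only (D) has zero time-derivative. So the energy-like quantity (x')^2 + x^2 is the first integral.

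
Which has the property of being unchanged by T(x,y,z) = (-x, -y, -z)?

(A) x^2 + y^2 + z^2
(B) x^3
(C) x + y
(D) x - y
A

Apply T(x,y,z) = (-x, -y, -z) to each option, i.e. replace (x, y, z) by the transformed coordinates.
Substitute the transformed coordinates into each option and compare with the original:
(A) x^2 + y^2 + z^2  ->  (-x)^2 + (-y)^2 + (-z)^2 = x^2 + y^2 + z^2   [equals x^2 + y^2 + z^2: invariant]
(B) x^3  ->  (-x)^3 = -x^3   [differs from x^3: not invariant]
(C) x + y  ->  (-x) + (-y) = -x - y   [differs from x + y: not invariant]
(D) x - y  ->  (-x) - (-y) = -x + y   [differs from x - y: not invariant]

Only option (A), x^2 + y^2 + z^2, is unchanged by the transformation.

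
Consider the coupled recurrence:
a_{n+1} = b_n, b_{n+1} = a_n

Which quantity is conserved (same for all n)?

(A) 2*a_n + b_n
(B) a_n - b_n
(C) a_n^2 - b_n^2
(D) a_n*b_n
D

Replace a_n by a_{n+1} = b_n and b_n by b_{n+1} = a_n in each option and simplify:
(A) 2*a_n + b_n  ->  2*(b_n) + (a_n) = a_n + 2*b_n   [not conserved]
(B) a_n - b_n  ->  (b_n) - (a_n) = -a_n + b_n   [not conserved]
(C) a_n^2 - b_n^2  ->  (b_n)^2 - (a_n)^2 = -a_n^2 + b_n^2   [not conserved]
(D) a_n*b_n  ->  (b_n)*(a_n) = a_n*b_n   [conserved]

Only (D) a_n*b_n returns to itself after one step, so it is the conserved quantity.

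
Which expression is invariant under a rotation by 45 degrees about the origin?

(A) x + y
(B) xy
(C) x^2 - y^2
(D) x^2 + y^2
D

A rotation by 45 degrees sends (x, y) to (sqrt(2)x/2 - sqrt(2)y/2, sqrt(2)x/2 + sqrt(2)y/2).
Substitute the transformed coordinates into each option and compare with the original:
(A) x + y  ->  (sqrt(2)x/2 - sqrt(2)y/2) + (sqrt(2)x/2 + sqrt(2)y/2) = sqrt(2)x   [differs from x + y: not invariant]
(B) xy  ->  (sqrt(2)x/2 - sqrt(2)y/2)(sqrt(2)x/2 + sqrt(2)y/2) = x^2/2 - y^2/2   [differs from xy: not invariant]
(C) x^2 - y^2  ->  (sqrt(2)x/2 - sqrt(2)y/2)^2 - (sqrt(2)x/2 + sqrt(2)y/2)^2 = -2xy   [differs from x^2 - y^2: not invariant]
(D) x^2 + y^2  ->  (sqrt(2)x/2 - sqrt(2)y/2)^2 + (sqrt(2)x/2 + sqrt(2)y/2)^2 = x^2 + y^2   [equals x^2 + y^2: invariant]

Only option (D), x^2 + y^2, is unchanged by the transformation.
Geometrically, x^2 + y^2 is the squared distance from the origin, which every rotation about the origin preserves.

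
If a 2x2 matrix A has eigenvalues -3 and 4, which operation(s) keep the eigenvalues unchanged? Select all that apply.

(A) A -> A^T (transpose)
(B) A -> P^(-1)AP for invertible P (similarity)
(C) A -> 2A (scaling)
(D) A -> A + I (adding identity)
A and B

Eigenvalues are preserved by:
1. Similarity transformations: A -> P^(-1)AP (same characteristic polynomial)
2. Transpose: A^T has the same eigenvalues as A

Eigenvalues are NOT preserved by:
- Adding identity: eigenvalues become -3+1, 4+1
- Scaling: eigenvalues become -6, 8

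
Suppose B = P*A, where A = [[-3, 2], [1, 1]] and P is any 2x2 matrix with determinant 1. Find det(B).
-5

By the multiplicative property of determinants, det(B) = det(P*A) = det(P) * det(A) = det(A),
so the determinant is invariant under multiplication by any determinant-1 matrix; we just need det(A).

det(A) = (-3)(1) - (2)(1) = -3 - 2 = -5

Therefore det(B) = 1 * (-5) = -5.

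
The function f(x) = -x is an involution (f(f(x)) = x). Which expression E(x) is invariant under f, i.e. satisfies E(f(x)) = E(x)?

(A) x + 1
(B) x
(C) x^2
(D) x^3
C

Replace x by f(x) = -x in each option and simplify. As a quick numerical cross-check, also compare E(5) with E(f(5)) = E(-5).

(A) x + 1  ->  (-x) + 1 = 1 - x; check: E(5) = 6 but E(-5) = -4.   [not invariant]
(B) x  ->  (-x) = -x; check: E(5) = 5 but E(-5) = -5.   [not invariant]
(C) x^2  ->  (-x)^2, which simplifies back to x^2; check: E(5) = 25, E(-5) = 25.   [invariant]
(D) x^3  ->  (-x)^3 = -x^3; check: E(5) = 125 but E(-5) = -125.   [not invariant]

Only (C) is unchanged. E is symmetric under swapping x with f(x) = -x, which is exactly what an involution does.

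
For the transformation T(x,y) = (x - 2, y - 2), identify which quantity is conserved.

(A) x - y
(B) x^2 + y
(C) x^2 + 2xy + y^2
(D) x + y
A

An expression E(x,y) is invariant under T if E(T(x,y)) = E(x,y). Here T(x,y) = (x - 2, y - 2).
Substitute the transformed coordinates into each option and compare with the original:
(A) x - y  ->  (x - 2) - (y - 2) = x - y   [equals x - y: invariant]
(B) x^2 + y  ->  (x - 2)^2 + (y - 2) = x^2 - 4x + y + 2   [differs from x^2 + y: not invariant]
(C) x^2 + 2xy + y^2  ->  (x - 2)^2 + 2(x - 2)(y - 2) + (y - 2)^2 = x^2 + 2xy - 8x + y^2 - 8y + 16   [differs from x^2 + 2xy + y^2: not invariant]
(D) x + y  ->  (x - 2) + (y - 2) = x + y - 4   [differs from x + y: not invariant]

Only option (A), x - y, is unchanged by the transformation.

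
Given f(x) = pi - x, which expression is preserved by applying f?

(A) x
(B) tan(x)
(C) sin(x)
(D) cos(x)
C

For f(x) = pi - x:
sin(pi - x) = sin(x), so sine is invariant under this transformation.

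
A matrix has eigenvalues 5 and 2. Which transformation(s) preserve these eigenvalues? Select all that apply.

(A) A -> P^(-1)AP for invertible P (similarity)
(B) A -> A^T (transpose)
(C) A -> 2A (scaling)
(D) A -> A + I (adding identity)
A and B

Eigenvalues are preserved by:
1. Similarity transformations: A -> P^(-1)AP (same characteristic polynomial)
2. Transpose: A^T has the same eigenvalues as A

Eigenvalues are NOT preserved by:
- Adding identity: eigenvalues become 5+1, 2+1
- Scaling: eigenvalues become 10, 4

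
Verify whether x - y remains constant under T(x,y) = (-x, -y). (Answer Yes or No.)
No

Substitute T(x,y) = (-x, -y) into the expression and compare with the original.

Original: x - y
After applying T: (-x) - (-y) = -x + y

This differs from the original x - y (difference: -2x + 2y), so the expression is NOT invariant.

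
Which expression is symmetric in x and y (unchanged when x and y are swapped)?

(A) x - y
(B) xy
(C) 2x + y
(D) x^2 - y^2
B

A symmetric expression is unchanged when the variables are permuted; here the transformation to test is the swap (x, y) -> (y, x).
Substitute the transformed coordinates into each option and compare with the original:
(A) x - y  ->  (y) - (x) = -x + y   [differs from x - y: not invariant]
(B) xy  ->  (y)(x) = xy   [equals xy: invariant]
(C) 2x + y  ->  2(y) + (x) = x + 2y   [differs from 2x + y: not invariant]
(D) x^2 - y^2  ->  (y)^2 - (x)^2 = -x^2 + y^2   [differs from x^2 - y^2: not invariant]

Only option (B), xy, is unchanged by the transformation.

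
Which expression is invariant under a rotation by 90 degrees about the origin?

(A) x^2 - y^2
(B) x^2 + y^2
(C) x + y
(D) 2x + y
B

A rotation by 90 degrees sends (x, y) to (-y, x).
Substitute the transformed coordinates into each option and compare with the original:
(A) x^2 - y^2  ->  (-y)^2 - (x)^2 = -x^2 + y^2   [differs from x^2 - y^2: not invariant]
(B) x^2 + y^2  ->  (-y)^2 + (x)^2 = x^2 + y^2   [equals x^2 + y^2: invariant]
(C) x + y  ->  (-y) + (x) = x - y   [differs from x + y: not invariant]
(D) 2x + y  ->  2(-y) + (x) = x - 2y   [differs from 2x + y: not invariant]

Only option (B), x^2 + y^2, is unchanged by the transformation.
Geometrically, x^2 + y^2 is the squared distance from the origin, which every rotation about the origin preserves.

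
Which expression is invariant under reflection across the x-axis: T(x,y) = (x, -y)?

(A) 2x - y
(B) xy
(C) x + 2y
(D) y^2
D

The map is reflection across the x-axis: T(x,y) = (x, -y).
Substitute the transformed coordinates into each option and compare with the original:
(A) 2x - y  ->  2(x) - (-y) = 2x + y   [differs from 2x - y: not invariant]
(B) xy  ->  (x)(-y) = -xy   [differs from xy: not invariant]
(C) x + 2y  ->  (x) + 2(-y) = x - 2y   [differs from x + 2y: not invariant]
(D) y^2  ->  (-y)^2 = y^2   [equals y^2: invariant]

Only option (D), y^2, is unchanged by the transformation.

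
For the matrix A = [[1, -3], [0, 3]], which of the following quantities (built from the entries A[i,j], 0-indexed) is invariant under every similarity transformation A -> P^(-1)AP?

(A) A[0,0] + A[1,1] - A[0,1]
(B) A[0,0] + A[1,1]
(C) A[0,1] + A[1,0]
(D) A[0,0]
B

A[0,0] + A[1,1] is the trace of A. By the cyclic property of the trace, tr(P^(-1)AP) = tr(APP^(-1)) = tr(A), so it is the same for every matrix similar to A.

The other combinations are not similarity invariants. For example, take P = [[1, 1], [1, 2]] (det P = 1), so P^(-1) = [[2, -1], [-1, 1]] and
B = P^(-1)AP = [[-7, -16], [5, 11]].
Evaluating each option on A and on B:
(A) A[0,0] + A[1,1] - A[0,1]: 7 for A, 20 for B -> changes
(B) A[0,0] + A[1,1]: 4 for A, 4 for B -> unchanged
(C) A[0,1] + A[1,0]: -3 for A, -11 for B -> changes
(D) A[0,0]: 1 for A, -7 for B -> changes

Only (B) A[0,0] + A[1,1] = 4 survives (and it does so for every P, not just this one), so it is the invariant.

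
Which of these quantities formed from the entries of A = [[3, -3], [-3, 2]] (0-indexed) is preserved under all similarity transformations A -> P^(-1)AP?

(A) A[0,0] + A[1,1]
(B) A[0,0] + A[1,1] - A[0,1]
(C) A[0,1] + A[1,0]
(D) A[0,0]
A

A[0,0] + A[1,1] is the trace of A. By the cyclic property of the trace, tr(P^(-1)AP) = tr(APP^(-1)) = tr(A), so it is the same for every matrix similar to A.

The other combinations are not similarity invariants. For example, take P = [[2, 1], [1, 1]] (det P = 1), so P^(-1) = [[1, -1], [-1, 2]] and
B = P^(-1)AP = [[7, 1], [-11, -2]].
Evaluating each option on A and on B:
(A) A[0,0] + A[1,1]: 5 for A, 5 for B -> unchanged
(B) A[0,0] + A[1,1] - A[0,1]: 8 for A, 4 for B -> changes
(C) A[0,1] + A[1,0]: -6 for A, -10 for B -> changes
(D) A[0,0]: 3 for A, 7 for B -> changes

Only (A) A[0,0] + A[1,1] = 5 survives (and it does so for every P, not just this one), so it is the invariant.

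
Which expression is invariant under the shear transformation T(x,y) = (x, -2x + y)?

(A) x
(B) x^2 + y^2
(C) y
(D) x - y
A

Under the shear T(x,y) = (x, -2x + y):
Substitute the transformed coordinates into each option and compare with the original:
(A) x  ->  (x) = x   [equals x: invariant]
(B) x^2 + y^2  ->  (x)^2 + (-2x + y)^2 = 5x^2 - 4xy + y^2   [differs from x^2 + y^2: not invariant]
(C) y  ->  (-2x + y) = -2x + y   [differs from y: not invariant]
(D) x - y  ->  (x) - (-2x + y) = 3x - y   [differs from x - y: not invariant]

Only option (A), x, is unchanged by the transformation.
A vertical shear moves points parallel to the y-axis, so the x-coordinate (and any function of x alone) is unchanged.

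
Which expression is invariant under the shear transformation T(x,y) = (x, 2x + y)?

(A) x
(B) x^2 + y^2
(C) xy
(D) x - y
A

Under the shear T(x,y) = (x, 2x + y):
Substitute the transformed coordinates into each option and compare with the original:
(A) x  ->  (x) = x   [equals x: invariant]
(B) x^2 + y^2  ->  (x)^2 + (2x + y)^2 = 5x^2 + 4xy + y^2   [differs from x^2 + y^2: not invariant]
(C) xy  ->  (x)(2x + y) = 2x^2 + xy   [differs from xy: not invariant]
(D) x - y  ->  (x) - (2x + y) = -x - y   [differs from x - y: not invariant]

Only option (A), x, is unchanged by the transformation.
A vertical shear moves points parallel to the y-axis, so the x-coordinate (and any function of x alone) is unchanged.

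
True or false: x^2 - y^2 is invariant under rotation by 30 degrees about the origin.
False

Applying rotation by 30 degrees: x' = x*cos(30 degrees) - y*sin(30 degrees) = sqrt(3)x/2 - y/2, y' = x*sin(30 degrees) + y*cos(30 degrees) = x/2 + sqrt(3)y/2

Substituting into x^2 - y^2:
(sqrt(3)x/2 - y/2)^2 - (x/2 + sqrt(3)y/2)^2
= x^2/2 - sqrt(3)xy - y^2/2

This differs from the original expression x^2 - y^2, so it is NOT invariant.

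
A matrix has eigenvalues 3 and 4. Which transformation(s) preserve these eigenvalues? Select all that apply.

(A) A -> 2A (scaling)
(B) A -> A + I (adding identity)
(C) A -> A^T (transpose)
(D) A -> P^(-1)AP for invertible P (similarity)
C and D

Eigenvalues are preserved by:
1. Similarity transformations: A -> P^(-1)AP (same characteristic polynomial)
2. Transpose: A^T has the same eigenvalues as A

Eigenvalues are NOT preserved by:
- Adding identity: eigenvalues become 3+1, 4+1
- Scaling: eigenvalues become 6, 8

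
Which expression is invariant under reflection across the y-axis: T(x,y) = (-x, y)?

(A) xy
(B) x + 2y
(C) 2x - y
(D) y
D

The map is reflection across the y-axis: T(x,y) = (-x, y).
Substitute the transformed coordinates into each option and compare with the original:
(A) xy  ->  (-x)(y) = -xy   [differs from xy: not invariant]
(B) x + 2y  ->  (-x) + 2(y) = -x + 2y   [differs from x + 2y: not invariant]
(C) 2x - y  ->  2(-x) - (y) = -2x - y   [differs from 2x - y: not invariant]
(D) y  ->  (y) = y   [equals y: invariant]

Only option (D), y, is unchanged by the transformation.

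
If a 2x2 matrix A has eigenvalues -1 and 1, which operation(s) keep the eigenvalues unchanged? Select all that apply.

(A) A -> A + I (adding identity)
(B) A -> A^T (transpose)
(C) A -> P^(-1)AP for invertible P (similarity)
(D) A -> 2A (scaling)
B and C

Eigenvalues are preserved by:
1. Similarity transformations: A -> P^(-1)AP (same characteristic polynomial)
2. Transpose: A^T has the same eigenvalues as A

Eigenvalues are NOT preserved by:
- Adding identity: eigenvalues become -1+1, 1+1
- Scaling: eigenvalues become -2, 2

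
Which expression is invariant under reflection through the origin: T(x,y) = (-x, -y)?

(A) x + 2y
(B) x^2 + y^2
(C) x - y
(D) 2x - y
B

The map is reflection through the origin: T(x,y) = (-x, -y).
Substitute the transformed coordinates into each option and compare with the original:
(A) x + 2y  ->  (-x) + 2(-y) = -x - 2y   [differs from x + 2y: not invariant]
(B) x^2 + y^2  ->  (-x)^2 + (-y)^2 = x^2 + y^2   [equals x^2 + y^2: invariant]
(C) x - y  ->  (-x) - (-y) = -x + y   [differs from x - y: not invariant]
(D) 2x - y  ->  2(-x) - (-y) = -2x + y   [differs from 2x - y: not invariant]

Only option (B), x^2 + y^2, is unchanged by the transformation.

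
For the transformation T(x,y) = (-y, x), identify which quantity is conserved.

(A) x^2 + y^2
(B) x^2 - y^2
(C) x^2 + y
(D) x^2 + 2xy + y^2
A

An expression E(x,y) is invariant under T if E(T(x,y)) = E(x,y). Here T(x,y) = (-y, x).
Substitute the transformed coordinates into each option and compare with the original:
(A) x^2 + y^2  ->  (-y)^2 + (x)^2 = x^2 + y^2   [equals x^2 + y^2: invariant]
(B) x^2 - y^2  ->  (-y)^2 - (x)^2 = -x^2 + y^2   [differs from x^2 - y^2: not invariant]
(C) x^2 + y  ->  (-y)^2 + (x) = x + y^2   [differs from x^2 + y: not invariant]
(D) x^2 + 2xy + y^2  ->  (-y)^2 + 2(-y)(x) + (x)^2 = x^2 - 2xy + y^2   [differs from x^2 + 2xy + y^2: not invariant]

Only option (A), x^2 + y^2, is unchanged by the transformation.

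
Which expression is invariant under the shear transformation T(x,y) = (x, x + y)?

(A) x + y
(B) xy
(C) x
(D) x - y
C

Under the shear T(x,y) = (x, x + y):
Substitute the transformed coordinates into each option and compare with the original:
(A) x + y  ->  (x) + (x + y) = 2x + y   [differs from x + y: not invariant]
(B) xy  ->  (x)(x + y) = x^2 + xy   [differs from xy: not invariant]
(C) x  ->  (x) = x   [equals x: invariant]
(D) x - y  ->  (x) - (x + y) = -y   [differs from x - y: not invariant]

Only option (C), x, is unchanged by the transformation.
A vertical shear moves points parallel to the y-axis, so the x-coordinate (and any function of x alone) is unchanged.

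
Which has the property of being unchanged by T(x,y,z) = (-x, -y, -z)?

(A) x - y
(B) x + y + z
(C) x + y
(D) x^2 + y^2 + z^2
D

Apply T(x,y,z) = (-x, -y, -z) to each option, i.e. replace (x, y, z) by the transformed coordinates.
Substitute the transformed coordinates into each option and compare with the original:
(A) x - y  ->  (-x) - (-y) = -x + y   [differs from x - y: not invariant]
(B) x + y + z  ->  (-x) + (-y) + (-z) = -x - y - z   [differs from x + y + z: not invariant]
(C) x + y  ->  (-x) + (-y) = -x - y   [differs from x + y: not invariant]
(D) x^2 + y^2 + z^2  ->  (-x)^2 + (-y)^2 + (-z)^2 = x^2 + y^2 + z^2   [equals x^2 + y^2 + z^2: invariant]

Only option (D), x^2 + y^2 + z^2, is unchanged by the transformation.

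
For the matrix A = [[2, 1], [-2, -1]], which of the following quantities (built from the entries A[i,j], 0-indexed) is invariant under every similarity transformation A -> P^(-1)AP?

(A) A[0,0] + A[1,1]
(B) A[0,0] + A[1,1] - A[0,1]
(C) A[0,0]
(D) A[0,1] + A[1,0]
A

A[0,0] + A[1,1] is the trace of A. By the cyclic property of the trace, tr(P^(-1)AP) = tr(APP^(-1)) = tr(A), so it is the same for every matrix similar to A.

The other combinations are not similarity invariants. For example, take P = [[1, 1], [1, 2]] (det P = 1), so P^(-1) = [[2, -1], [-1, 1]] and
B = P^(-1)AP = [[9, 12], [-6, -8]].
Evaluating each option on A and on B:
(A) A[0,0] + A[1,1]: 1 for A, 1 for B -> unchanged
(B) A[0,0] + A[1,1] - A[0,1]: 0 for A, -11 for B -> changes
(C) A[0,0]: 2 for A, 9 for B -> changes
(D) A[0,1] + A[1,0]: -1 for A, 6 for B -> changes

Only (A) A[0,0] + A[1,1] = 1 survives (and it does so for every P, not just this one), so it is the invariant.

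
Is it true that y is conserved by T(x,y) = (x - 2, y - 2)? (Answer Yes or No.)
No

Substitute T(x,y) = (x - 2, y - 2) into the expression and compare with the original.

Original: y
After applying T: (y - 2) = y - 2

This differs from the original y (difference: -2), so the expression is NOT invariant.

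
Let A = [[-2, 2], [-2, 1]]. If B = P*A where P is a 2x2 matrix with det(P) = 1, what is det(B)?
2

By the multiplicative property of determinants, det(B) = det(P*A) = det(P) * det(A) = det(A),
so the determinant is invariant under multiplication by any determinant-1 matrix; we just need det(A).

det(A) = (-2)(1) - (2)(-2) = -2 - (-4) = 2

Therefore det(B) = 1 * 2 = 2.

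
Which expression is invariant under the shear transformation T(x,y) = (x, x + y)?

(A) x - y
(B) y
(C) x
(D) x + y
C

Under the shear T(x,y) = (x, x + y):
Substitute the transformed coordinates into each option and compare with the original:
(A) x - y  ->  (x) - (x + y) = -y   [differs from x - y: not invariant]
(B) y  ->  (x + y) = x + y   [differs from y: not invariant]
(C) x  ->  (x) = x   [equals x: invariant]
(D) x + y  ->  (x) + (x + y) = 2x + y   [differs from x + y: not invariant]

Only option (C), x, is unchanged by the transformation.
A vertical shear moves points parallel to the y-axis, so the x-coordinate (and any function of x alone) is unchanged.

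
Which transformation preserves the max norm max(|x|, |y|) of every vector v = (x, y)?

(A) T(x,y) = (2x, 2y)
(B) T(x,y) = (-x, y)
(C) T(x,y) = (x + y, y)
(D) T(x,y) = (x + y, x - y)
B

A transformation preserves a norm if ||T(v)|| = ||v|| for every v; a single vector where the norm changes rules an option out.

(A) T(x,y) = (2x, 2y): v = (1, 0) has norm max(|1|, |0|) = 1, but T(v) = (2, 0) has norm 2 -- not preserved.
(B) T(x,y) = (-x, y): preserves the norm -- it only permutes the coordinates and/or flips signs, which leaves max(|x|, |y|) unchanged.
(C) T(x,y) = (x + y, y): v = (1, 1) has norm max(|1|, |1|) = 1, but T(v) = (2, 1) has norm 2 -- not preserved.
(D) T(x,y) = (x + y, x - y): v = (1, 1) has norm max(|1|, |1|) = 1, but T(v) = (2, 0) has norm 2 -- not preserved.

Therefore the answer is (B).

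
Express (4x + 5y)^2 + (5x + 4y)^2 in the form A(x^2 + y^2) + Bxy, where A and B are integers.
41(x^2 + y^2) + 80xy

Expanding: (4x + 5y)^2 = 16x^2 + 40xy + 25y^2
(5x + 4y)^2 = 25x^2 + 40xy + 16y^2
Sum = (16+25)(x^2+y^2) + 80xy = 41(x^2 + y^2) + 80xy
This is symmetric in x and y.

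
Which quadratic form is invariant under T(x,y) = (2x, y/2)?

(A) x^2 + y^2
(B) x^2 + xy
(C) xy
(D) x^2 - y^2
C

T multiplies x by 2 and divides y by 2.
Substitute the transformed coordinates into each option and compare with the original:
(A) x^2 + y^2  ->  (2x)^2 + (y/2)^2 = 4x^2 + y^2/4   [differs from x^2 + y^2: not invariant]
(B) x^2 + xy  ->  (2x)^2 + (2x)(y/2) = 4x^2 + xy   [differs from x^2 + xy: not invariant]
(C) xy  ->  (2x)(y/2) = xy   [equals xy: invariant]
(D) x^2 - y^2  ->  (2x)^2 - (y/2)^2 = 4x^2 - y^2/4   [differs from x^2 - y^2: not invariant]

Only option (C), xy, is unchanged by the transformation.
The factors 2 and 1/2 cancel only in the pure product xy.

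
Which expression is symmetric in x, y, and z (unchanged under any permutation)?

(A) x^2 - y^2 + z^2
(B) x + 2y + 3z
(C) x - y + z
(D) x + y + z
D

A symmetric expression is unchanged when the variables are permuted; here the transformation to test is the swap (x, y) -> (y, x).
A symmetric expression must survive every permutation; the single swap x <-> y already eliminates the distractors, and the keyed expression is also unchanged by x <-> z and y <-> z (each variable enters it in exactly the same way).
Substitute the transformed coordinates into each option and compare with the original:
(A) x^2 - y^2 + z^2  ->  (y)^2 - (x)^2 + z^2 = -x^2 + y^2 + z^2   [differs from x^2 - y^2 + z^2: not invariant]
(B) x + 2y + 3z  ->  (y) + 2(x) + 3z = 2x + y + 3z   [differs from x + 2y + 3z: not invariant]
(C) x - y + z  ->  (y) - (x) + z = -x + y + z   [differs from x - y + z: not invariant]
(D) x + y + z  ->  (y) + (x) + z = x + y + z   [equals x + y + z: invariant]

Only option (D), x + y + z, is unchanged by the transformation.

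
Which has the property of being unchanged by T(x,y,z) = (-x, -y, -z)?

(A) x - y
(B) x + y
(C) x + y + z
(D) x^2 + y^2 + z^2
D

Apply T(x,y,z) = (-x, -y, -z) to each option, i.e. replace (x, y, z) by the transformed coordinates.
Substitute the transformed coordinates into each option and compare with the original:
(A) x - y  ->  (-x) - (-y) = -x + y   [differs from x - y: not invariant]
(B) x + y  ->  (-x) + (-y) = -x - y   [differs from x + y: not invariant]
(C) x + y + z  ->  (-x) + (-y) + (-z) = -x - y - z   [differs from x + y + z: not invariant]
(D) x^2 + y^2 + z^2  ->  (-x)^2 + (-y)^2 + (-z)^2 = x^2 + y^2 + z^2   [equals x^2 + y^2 + z^2: invariant]

Only option (D), x^2 + y^2 + z^2, is unchanged by the transformation.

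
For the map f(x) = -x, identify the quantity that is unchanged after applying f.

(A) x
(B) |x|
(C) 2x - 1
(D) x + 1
B

For f(x) = -x:
Applying f replaces x by -x. Since |-x| = |x|, the absolute value is unchanged by f, whereas x -> -x, 2x - 1 -> -2x - 1 and x + 1 -> -x + 1 all change.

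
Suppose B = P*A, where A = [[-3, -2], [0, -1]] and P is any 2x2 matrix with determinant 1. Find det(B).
3

By the multiplicative property of determinants, det(B) = det(P*A) = det(P) * det(A) = det(A),
so the determinant is invariant under multiplication by any determinant-1 matrix; we just need det(A).

det(A) = (-3)(-1) - (-2)(0) = 3 - 0 = 3

Therefore det(B) = 1 * 3 = 3.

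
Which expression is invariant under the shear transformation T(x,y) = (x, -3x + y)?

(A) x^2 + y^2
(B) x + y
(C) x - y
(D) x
D

Under the shear T(x,y) = (x, -3x + y):
Substitute the transformed coordinates into each option and compare with the original:
(A) x^2 + y^2  ->  (x)^2 + (-3x + y)^2 = 10x^2 - 6xy + y^2   [differs from x^2 + y^2: not invariant]
(B) x + y  ->  (x) + (-3x + y) = -2x + y   [differs from x + y: not invariant]
(C) x - y  ->  (x) - (-3x + y) = 4x - y   [differs from x - y: not invariant]
(D) x  ->  (x) = x   [equals x: invariant]

Only option (D), x, is unchanged by the transformation.
A vertical shear moves points parallel to the y-axis, so the x-coordinate (and any function of x alone) is unchanged.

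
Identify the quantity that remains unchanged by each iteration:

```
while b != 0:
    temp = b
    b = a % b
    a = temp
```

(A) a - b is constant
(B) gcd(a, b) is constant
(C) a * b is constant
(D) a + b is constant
B

A loop invariant must hold before the first iteration and be re-established by every execution of the body.

(B) gcd(a, b) is constant: One iteration replaces (a, b) by (b, a mod b). Since a mod b = a - q*b for an integer q, any common divisor of a and b divides b and a mod b, and conversely; hence gcd(b, a mod b) = gcd(a, b). For instance (33, 6) -> (6, 3) keeps gcd = 3. At exit b = 0 and a = gcd of the original inputs.

The other options fail:
(A) a - b is constant: e.g. (a, b) = (33, 6) -> (6, 3): the difference goes from 27 to 3.
(C) a * b is constant: e.g. (a, b) = (33, 6) -> (6, 3): the product goes from 198 to 18.
(D) a + b is constant: e.g. (a, b) = (33, 6) -> (6, 3): the sum goes from 39 to 9.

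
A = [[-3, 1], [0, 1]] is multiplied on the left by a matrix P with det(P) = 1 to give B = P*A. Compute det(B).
-3

By the multiplicative property of determinants, det(B) = det(P*A) = det(P) * det(A) = det(A),
so the determinant is invariant under multiplication by any determinant-1 matrix; we just need det(A).

det(A) = (-3)(1) - (1)(0) = -3 - 0 = -3

Therefore det(B) = 1 * (-3) = -3.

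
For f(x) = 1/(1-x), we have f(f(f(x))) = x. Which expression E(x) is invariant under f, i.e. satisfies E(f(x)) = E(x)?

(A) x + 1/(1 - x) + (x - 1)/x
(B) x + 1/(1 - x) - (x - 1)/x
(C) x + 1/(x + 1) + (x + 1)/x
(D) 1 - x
A

Replace x by f(x) = 1/(1 - x) in each option and simplify. As a quick numerical cross-check, also compare E(3) with E(f(3)) = E(-1/2).

(A) x + 1/(1 - x) + (x - 1)/x  ->  (1/(1 - x)) + 1/(1 - (1/(1 - x))) + ((1/(1 - x)) - 1)/(1/(1 - x)), which simplifies back to x + 1/(1 - x) + (x - 1)/x; check: E(3) = 19/6, E(-1/2) = 19/6.   [invariant]
(B) x + 1/(1 - x) - (x - 1)/x  ->  (1/(1 - x)) + 1/(1 - (1/(1 - x))) - ((1/(1 - x)) - 1)/(1/(1 - x)) = (x^2(1 - x) - x + (x - 1)^2)/(x(x - 1)); check: E(3) = 11/6 but E(-1/2) = -17/6.   [not invariant]
(C) x + 1/(x + 1) + (x + 1)/x  ->  (1/(1 - x)) + 1/((1/(1 - x)) + 1) + ((1/(1 - x)) + 1)/(1/(1 - x)) = (-x^3 + 6x^2 - 11x + 7)/(x^2 - 3x + 2); check: E(3) = 55/12 but E(-1/2) = 1/2.   [not invariant]
(D) 1 - x  ->  1 - (1/(1 - x)) = x/(x - 1); check: E(3) = -2 but E(-1/2) = 3/2.   [not invariant]

Only (A) is unchanged. Indeed f(f(x)) = 1/(1 - 1/(1-x)) = (1-x)/(-x) = (x-1)/x, so E(x) = x + f(x) + f(f(x)) is the sum over the whole 3-cycle; applying f just permutes the three terms cyclically (x -> f(x) -> f(f(x)) -> x), leaving the sum unchanged.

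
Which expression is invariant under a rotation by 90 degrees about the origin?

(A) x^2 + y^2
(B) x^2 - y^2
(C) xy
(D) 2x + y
A

A rotation by 90 degrees sends (x, y) to (-y, x).
Substitute the transformed coordinates into each option and compare with the original:
(A) x^2 + y^2  ->  (-y)^2 + (x)^2 = x^2 + y^2   [equals x^2 + y^2: invariant]
(B) x^2 - y^2  ->  (-y)^2 - (x)^2 = -x^2 + y^2   [differs from x^2 - y^2: not invariant]
(C) xy  ->  (-y)(x) = -xy   [differs from xy: not invariant]
(D) 2x + y  ->  2(-y) + (x) = x - 2y   [differs from 2x + y: not invariant]

Only option (A), x^2 + y^2, is unchanged by the transformation.
Geometrically, x^2 + y^2 is the squared distance from the origin, which every rotation about the origin preserves.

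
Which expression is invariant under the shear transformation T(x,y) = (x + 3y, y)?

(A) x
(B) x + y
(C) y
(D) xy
C

Under the shear T(x,y) = (x + 3y, y):
Substitute the transformed coordinates into each option and compare with the original:
(A) x  ->  (x + 3y) = x + 3y   [differs from x: not invariant]
(B) x + y  ->  (x + 3y) + (y) = x + 4y   [differs from x + y: not invariant]
(C) y  ->  (y) = y   [equals y: invariant]
(D) xy  ->  (x + 3y)(y) = xy + 3y^2   [differs from xy: not invariant]

Only option (C), y, is unchanged by the transformation.
A horizontal shear moves points parallel to the x-axis, so the y-coordinate (and any function of y alone) is unchanged.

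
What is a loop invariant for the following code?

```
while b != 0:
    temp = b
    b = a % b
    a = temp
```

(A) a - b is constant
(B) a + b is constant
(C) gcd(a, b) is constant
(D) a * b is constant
C

A loop invariant must hold before the first iteration and be re-established by every execution of the body.

(C) gcd(a, b) is constant: One iteration replaces (a, b) by (b, a mod b). Since a mod b = a - q*b for an integer q, any common divisor of a and b divides b and a mod b, and conversely; hence gcd(b, a mod b) = gcd(a, b). For instance (16, 5) -> (5, 1) keeps gcd = 1. At exit b = 0 and a = gcd of the original inputs.

The other options fail:
(A) a - b is constant: e.g. (a, b) = (16, 5) -> (5, 1): the difference goes from 11 to 4.
(B) a + b is constant: e.g. (a, b) = (16, 5) -> (5, 1): the sum goes from 21 to 6.
(D) a * b is constant: e.g. (a, b) = (16, 5) -> (5, 1): the product goes from 80 to 5.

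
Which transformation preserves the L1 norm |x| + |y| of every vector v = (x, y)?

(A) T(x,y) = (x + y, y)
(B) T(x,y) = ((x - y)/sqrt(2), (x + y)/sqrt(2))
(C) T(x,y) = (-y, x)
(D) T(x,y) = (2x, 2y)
C

A transformation preserves a norm if ||T(v)|| = ||v|| for every v; a single vector where the norm changes rules an option out.

(A) T(x,y) = (x + y, y): v = (0, 1) has norm |0| + |1| = 1, but T(v) = (1, 1) has norm 2 -- not preserved.
(B) T(x,y) = ((x - y)/sqrt(2), (x + y)/sqrt(2)): v = (1, 0) has norm |1| + |0| = 1, but T(v) = (sqrt(2)/2, sqrt(2)/2) has norm sqrt(2) -- not preserved.
(C) T(x,y) = (-y, x): preserves the norm -- it only permutes the coordinates and/or flips signs, which leaves |x| + |y| unchanged.
(D) T(x,y) = (2x, 2y): v = (1, 0) has norm |1| + |0| = 1, but T(v) = (2, 0) has norm 2 -- not preserved.

Therefore the answer is (C).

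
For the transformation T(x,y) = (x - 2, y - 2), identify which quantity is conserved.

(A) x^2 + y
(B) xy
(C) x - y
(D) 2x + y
C

An expression E(x,y) is invariant under T if E(T(x,y)) = E(x,y). Here T(x,y) = (x - 2, y - 2).
Substitute the transformed coordinates into each option and compare with the original:
(A) x^2 + y  ->  (x - 2)^2 + (y - 2) = x^2 - 4x + y + 2   [differs from x^2 + y: not invariant]
(B) xy  ->  (x - 2)(y - 2) = xy - 2x - 2y + 4   [differs from xy: not invariant]
(C) x - y  ->  (x - 2) - (y - 2) = x - y   [equals x - y: invariant]
(D) 2x + y  ->  2(x - 2) + (y - 2) = 2x + y - 6   [differs from 2x + y: not invariant]

Only option (C), x - y, is unchanged by the transformation.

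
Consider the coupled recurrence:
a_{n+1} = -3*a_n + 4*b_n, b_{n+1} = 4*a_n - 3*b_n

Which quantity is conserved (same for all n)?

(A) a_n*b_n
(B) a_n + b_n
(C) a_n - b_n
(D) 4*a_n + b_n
B

Replace a_n by a_{n+1} = -3*a_n + 4*b_n and b_n by b_{n+1} = 4*a_n - 3*b_n in each option and simplify:
(A) a_n*b_n  ->  (-3*a_n + 4*b_n)*(4*a_n - 3*b_n) = -12*a_n^2 + 25*a_n*b_n - 12*b_n^2   [not conserved]
(B) a_n + b_n  ->  (-3*a_n + 4*b_n) + (4*a_n - 3*b_n) = a_n + b_n   [conserved]
(C) a_n - b_n  ->  (-3*a_n + 4*b_n) - (4*a_n - 3*b_n) = -7*a_n + 7*b_n   [not conserved]
(D) 4*a_n + b_n  ->  4*(-3*a_n + 4*b_n) + (4*a_n - 3*b_n) = -8*a_n + 13*b_n   [not conserved]

Only (B) a_n + b_n returns to itself after one step, so it is the conserved quantity.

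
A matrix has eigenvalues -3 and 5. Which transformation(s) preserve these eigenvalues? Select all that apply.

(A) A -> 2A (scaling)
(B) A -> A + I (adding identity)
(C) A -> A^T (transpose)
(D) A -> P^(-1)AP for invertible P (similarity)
C and D

Eigenvalues are preserved by:
1. Similarity transformations: A -> P^(-1)AP (same characteristic polynomial)
2. Transpose: A^T has the same eigenvalues as A

Eigenvalues are NOT preserved by:
- Adding identity: eigenvalues become -3+1, 5+1
- Scaling: eigenvalues become -6, 10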